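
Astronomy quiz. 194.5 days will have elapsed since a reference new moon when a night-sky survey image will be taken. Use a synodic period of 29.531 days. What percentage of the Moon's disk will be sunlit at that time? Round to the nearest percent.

93%

194.5/29.531 = 6.586 lunations, so 6 complete cycles and 17.31 d into the next.
The Moon has covered 17.31/29.531 of its cycle, so θ ≈ 360° × 17.31/29.531 = 211.1°.
With cos θ = (-0.857), the lit fraction is (1 − (-0.857))/2 ≈ 0.928, so 93%.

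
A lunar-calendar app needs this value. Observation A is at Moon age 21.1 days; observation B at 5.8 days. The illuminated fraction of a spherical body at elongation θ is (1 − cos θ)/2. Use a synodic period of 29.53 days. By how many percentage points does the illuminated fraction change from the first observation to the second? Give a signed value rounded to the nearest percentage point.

-28 percentage points

First observation: θ = 360°·21.1/29.53 = 257.2°, so f = 0.611.
Second observation: θ = 70.7°, f = 0.335.
Δf = 0.335 − 0.611 = -0.276, i.e. -28 pp.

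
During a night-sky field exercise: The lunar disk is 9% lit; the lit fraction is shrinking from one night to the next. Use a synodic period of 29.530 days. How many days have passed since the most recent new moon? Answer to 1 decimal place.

26.7 days

cos θ = 1 − 2f = 0.820, giving a principal value of 34.9°.
Waning ⇒ past full, so θ = 360° − 34.9° = 325.1°.
At 360°/29.530 d per day, 325.1° corresponds to 26.67 days.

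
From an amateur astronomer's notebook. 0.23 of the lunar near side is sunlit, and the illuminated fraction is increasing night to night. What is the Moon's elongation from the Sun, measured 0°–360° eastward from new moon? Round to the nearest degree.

cos θ = 1 − 2f = 0.540, giving a principal value of 57.3°.
Waxing ⇒ before full, so θ = 57.3°.

57°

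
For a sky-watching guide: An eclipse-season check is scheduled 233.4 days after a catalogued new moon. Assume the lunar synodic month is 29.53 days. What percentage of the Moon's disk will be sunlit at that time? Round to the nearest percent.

9%

Reduce mod P: 233.4 − 7×29.53 = 26.69 d into the current lunation.
Phase angle: θ = 360°·(26.69 d)/(29.53 d) = 325.4°.
cos 325.4° = 0.823, so f = (1 − 0.823)/2 = 0.089, so 9%.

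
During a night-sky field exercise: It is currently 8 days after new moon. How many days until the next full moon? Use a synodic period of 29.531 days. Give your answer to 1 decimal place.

Full moon is 0.5 of the way through the cycle: age 0.5 × 29.531 = 14.765 d.
So 6.765 days remain (14.765 − 8).

6.8 days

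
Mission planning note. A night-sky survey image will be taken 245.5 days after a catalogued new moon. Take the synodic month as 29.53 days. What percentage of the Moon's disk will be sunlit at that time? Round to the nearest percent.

69%

245.5 d spans 8 complete synodic months (8 × 29.53 = 236.24 d) plus 9.26 d.
Phase angle: θ = 360°·(9.26 d)/(29.53 d) = 112.9°.
cos 112.9° = (-0.389), so f = (1 − (-0.389))/2 = 0.694, so 69%.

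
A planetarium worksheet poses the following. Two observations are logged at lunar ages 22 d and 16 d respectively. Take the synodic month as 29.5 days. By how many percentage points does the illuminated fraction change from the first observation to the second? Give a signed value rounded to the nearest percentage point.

+47 percentage points

θ₁ = 360° × 22/29.5 = 268.5°, f₁ = (1 − cos θ₁)/2 = 0.513.
θ₂ = 360° × 16/29.5 = 195.3°, f₂ = (1 − cos θ₂)/2 = 0.982.
Change = f₂ − f₁ = +0.469 → +47 percentage points.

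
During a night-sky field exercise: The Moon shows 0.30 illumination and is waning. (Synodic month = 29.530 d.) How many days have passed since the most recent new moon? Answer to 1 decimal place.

From f = (1 − cos θ)/2: cos θ = 1 − 2×0.30 = 0.400; arccos → 66.4°.
Since the Moon is past full (waning), take the reflex angle: θ = 360° − 66.4° = 293.6°.
That fraction of the synodic month is 293.6/360 × 29.530 d ≈ 24.08 d.

24.1 days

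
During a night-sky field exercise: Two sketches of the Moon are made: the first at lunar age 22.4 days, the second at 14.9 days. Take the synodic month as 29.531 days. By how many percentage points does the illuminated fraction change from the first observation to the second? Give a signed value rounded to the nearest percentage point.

First observation: θ = 360°·22.4/29.531 = 273.1°, so f = 0.473.
Second observation: θ = 181.6°, f = 1.000.
Δf = 1.000 − 0.473 = +0.527, i.e. +53 pp.

+53 percentage points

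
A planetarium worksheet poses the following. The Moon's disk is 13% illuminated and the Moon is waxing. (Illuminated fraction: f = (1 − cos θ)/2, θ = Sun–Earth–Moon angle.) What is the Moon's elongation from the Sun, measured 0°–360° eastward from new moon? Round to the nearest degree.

42°

cos θ = 1 − 2f = 0.740, giving a principal value of 42.3°.
The Moon is waxing (0°–180°), so θ = 42.3° directly.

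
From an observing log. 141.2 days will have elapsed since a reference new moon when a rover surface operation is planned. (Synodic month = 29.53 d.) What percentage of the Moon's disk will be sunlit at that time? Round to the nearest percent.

Reduce mod P: 141.2 − 4×29.53 = 23.08 d into the current lunation.
Elongation θ = 360° × 23.08/29.53 ≈ 281.4°.
With cos θ = 0.197, the lit fraction is (1 − 0.197)/2 ≈ 0.401, so 40%.

40%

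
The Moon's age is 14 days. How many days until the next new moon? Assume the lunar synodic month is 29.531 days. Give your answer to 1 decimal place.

One full lunation from the last new moon is 29.531 d; remaining = 29.531 − 14 = 15.531 d.

15.5 days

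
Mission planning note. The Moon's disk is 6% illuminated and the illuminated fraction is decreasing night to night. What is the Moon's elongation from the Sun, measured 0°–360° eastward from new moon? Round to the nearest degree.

332°

cos θ = 1 − 2f = 0.880, giving a principal value of 28.4°.
Waning ⇒ past full, so θ = 360° − 28.4° = 331.6°.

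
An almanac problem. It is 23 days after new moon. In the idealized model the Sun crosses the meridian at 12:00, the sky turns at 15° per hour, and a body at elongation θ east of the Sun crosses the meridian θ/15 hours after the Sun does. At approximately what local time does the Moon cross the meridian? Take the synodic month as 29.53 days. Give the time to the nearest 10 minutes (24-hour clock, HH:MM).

Elongation θ = 360° × 23/29.53 ≈ 280.4°.
At 15° of sky rotation per hour, 280.4° corresponds to a 18.69 h lag.
12:00 + 18.693 h ≈ 06:42 → 06:40 to the nearest ten minutes.

06:40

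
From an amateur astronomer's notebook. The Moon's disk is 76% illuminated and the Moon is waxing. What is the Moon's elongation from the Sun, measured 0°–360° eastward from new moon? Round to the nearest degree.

From f = (1 − cos θ)/2: cos θ = 1 − 2×0.76 = -0.520; arccos → 121.3°.
Waxing ⇒ before full, so θ = 121.3°.

121°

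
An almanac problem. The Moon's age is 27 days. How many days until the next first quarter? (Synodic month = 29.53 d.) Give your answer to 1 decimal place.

9.9 days

First quarter is 0.25 of the way through the cycle: age 0.25 × 29.53 = 7.383 d.
This lunation's first quarter (7.383 d) has passed, so add one period: 36.913 − 27 = 9.913 days.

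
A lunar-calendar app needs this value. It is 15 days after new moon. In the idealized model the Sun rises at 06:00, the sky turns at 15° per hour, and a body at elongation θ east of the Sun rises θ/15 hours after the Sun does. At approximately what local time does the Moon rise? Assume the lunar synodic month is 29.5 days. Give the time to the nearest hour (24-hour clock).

18:00

Phase angle: θ = 360°·(15 d)/(29.5 d) = 183.1°.
At 15° of sky rotation per hour, 183.1° corresponds to a 12.20 h lag.
06:00 + 12.20 h ≈ 18:12 → 18:00 to the nearest hour.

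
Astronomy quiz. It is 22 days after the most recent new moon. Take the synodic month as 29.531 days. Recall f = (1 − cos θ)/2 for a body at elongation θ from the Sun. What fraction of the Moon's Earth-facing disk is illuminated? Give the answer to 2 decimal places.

0.52

The Moon has covered 22/29.531 of its cycle, so θ ≈ 360° × 22/29.531 = 268.2°.
cos 268.2° = (-0.032), so f = (1 − (-0.032))/2 = 0.516.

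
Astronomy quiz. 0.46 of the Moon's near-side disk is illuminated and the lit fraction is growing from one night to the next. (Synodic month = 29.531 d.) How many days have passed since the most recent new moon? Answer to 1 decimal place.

Invert f = (1 − cos θ)/2 to get cos θ = 1 − 2(0.46) = 0.080, hence θ₀ = arccos 0.080 = 85.4°.
Waxing ⇒ before full, so θ = 85.4°.
That fraction of the synodic month is 85.4/360 × 29.531 d ≈ 7.01 d.

7.0 days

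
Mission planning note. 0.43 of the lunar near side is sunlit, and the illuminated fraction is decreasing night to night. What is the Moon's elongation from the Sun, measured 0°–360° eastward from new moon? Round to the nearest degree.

278°

Invert f = (1 − cos θ)/2 to get cos θ = 1 − 2(0.43) = 0.140, hence θ₀ = arccos 0.140 = 82.0°.
A waning Moon lies in 180°–360°, so θ = 360° − 82.0° = 278.0°.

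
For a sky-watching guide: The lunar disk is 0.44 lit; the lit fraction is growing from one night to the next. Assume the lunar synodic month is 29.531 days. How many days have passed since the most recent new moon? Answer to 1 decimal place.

cos θ = 1 − 2f = 0.120, giving a principal value of 83.1°.
Waxing ⇒ before full, so θ = 83.1°.
That fraction of the synodic month is 83.1/360 × 29.531 d ≈ 6.82 d.

6.8 days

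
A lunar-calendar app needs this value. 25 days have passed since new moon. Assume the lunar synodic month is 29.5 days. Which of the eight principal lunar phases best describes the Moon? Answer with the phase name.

waning crescent

At 25/29.5 of the cycle, θ ≈ 305° — the waning crescent range.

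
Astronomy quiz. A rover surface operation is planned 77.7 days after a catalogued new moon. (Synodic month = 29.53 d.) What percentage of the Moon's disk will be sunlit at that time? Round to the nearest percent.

77.7/29.53 = 2.631 lunations, so 2 complete cycles and 18.64 d into the next.
The Moon has covered 18.64/29.53 of its cycle, so θ ≈ 360° × 18.64/29.53 = 227.2°.
With cos θ = (-0.679), the lit fraction is (1 − (-0.679))/2 ≈ 0.839, so 84%.

84%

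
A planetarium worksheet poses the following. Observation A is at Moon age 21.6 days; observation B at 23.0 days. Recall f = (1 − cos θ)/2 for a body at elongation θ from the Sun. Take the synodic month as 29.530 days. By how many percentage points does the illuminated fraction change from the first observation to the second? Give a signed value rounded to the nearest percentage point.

-15 pp

θ₁ = 360° × 21.6/29.530 = 263.3°, f₁ = (1 − cos θ₁)/2 = 0.558.
θ₂ = 360° × 23.0/29.530 = 280.4°, f₂ = (1 − cos θ₂)/2 = 0.410.
Change = f₂ − f₁ = -0.148 → -15 percentage points.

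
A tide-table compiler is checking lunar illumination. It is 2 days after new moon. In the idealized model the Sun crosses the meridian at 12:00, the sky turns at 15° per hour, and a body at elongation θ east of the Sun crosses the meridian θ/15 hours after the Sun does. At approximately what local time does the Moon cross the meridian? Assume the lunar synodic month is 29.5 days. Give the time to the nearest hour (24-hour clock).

14:00

The Moon has covered 2/29.5 of its cycle, so θ ≈ 360° × 2/29.5 = 24.4°.
At 15° of sky rotation per hour, 24.4° corresponds to a 1.63 h lag.
12:00 + 1.63 h ≈ 13:38 → 14:00 to the nearest hour.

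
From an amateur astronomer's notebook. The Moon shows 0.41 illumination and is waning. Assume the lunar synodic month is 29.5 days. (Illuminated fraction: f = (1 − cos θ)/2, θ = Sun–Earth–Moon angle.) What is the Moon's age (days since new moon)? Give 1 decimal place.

23.0 days

cos θ = 1 − 2f = 0.180, giving a principal value of 79.6°.
Waning ⇒ past full, so θ = 360° − 79.6° = 280.4°.
That fraction of the synodic month is 280.4/360 × 29.5 d ≈ 22.97 d.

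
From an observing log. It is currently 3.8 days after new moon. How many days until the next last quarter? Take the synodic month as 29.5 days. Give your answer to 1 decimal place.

18.3 days

Last quarter is 0.75 of the way through the cycle: age 0.75 × 29.5 = 22.125 d.
So 18.325 days remain (22.125 − 3.8).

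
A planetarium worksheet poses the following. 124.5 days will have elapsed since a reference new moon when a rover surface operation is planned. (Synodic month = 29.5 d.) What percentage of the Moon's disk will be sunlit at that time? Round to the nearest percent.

41%

124.5 d spans 4 complete synodic months (4 × 29.5 = 118.00 d) plus 6.50 d.
Phase angle: θ = 360°·(6.50 d)/(29.5 d) = 79.3°.
cos 79.3° = 0.185, so f = (1 − 0.185)/2 = 0.407, so 41%.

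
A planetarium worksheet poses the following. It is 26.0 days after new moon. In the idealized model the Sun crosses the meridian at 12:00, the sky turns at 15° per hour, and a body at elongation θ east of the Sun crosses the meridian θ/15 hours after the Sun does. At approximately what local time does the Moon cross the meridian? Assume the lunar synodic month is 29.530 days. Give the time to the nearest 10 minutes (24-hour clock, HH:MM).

09:10

Phase angle: θ = 360°·(26.0 d)/(29.530 d) = 317.0°.
At 15° of sky rotation per hour, 317.0° corresponds to a 21.13 h lag.
12:00 + 21.131 h ≈ 09:08 → 09:10 to the nearest ten minutes.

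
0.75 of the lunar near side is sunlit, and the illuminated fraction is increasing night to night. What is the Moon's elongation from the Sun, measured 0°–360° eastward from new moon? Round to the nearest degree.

Invert f = (1 − cos θ)/2 to get cos θ = 1 − 2(0.75) = -0.500, hence θ₀ = arccos -0.500 = 120.0°.
Waxing ⇒ before full, so θ = 120.0°.

120°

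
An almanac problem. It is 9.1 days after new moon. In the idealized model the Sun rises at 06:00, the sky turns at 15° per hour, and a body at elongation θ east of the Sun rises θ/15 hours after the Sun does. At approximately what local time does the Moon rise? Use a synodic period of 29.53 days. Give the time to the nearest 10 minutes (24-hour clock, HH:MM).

13:20

Elongation θ = 360° × 9.1/29.53 ≈ 110.9°.
Delay after the Sun = 110.9° / (15°/h) ≈ 7.40 h.
06:00 + 7.396 h ≈ 13:24 → 13:20 to the nearest ten minutes.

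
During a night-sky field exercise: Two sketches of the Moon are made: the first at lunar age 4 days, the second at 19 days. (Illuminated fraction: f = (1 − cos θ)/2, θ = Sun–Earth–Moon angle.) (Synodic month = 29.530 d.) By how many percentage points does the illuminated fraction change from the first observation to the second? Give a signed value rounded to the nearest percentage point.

θ₁ = 360° × 4/29.530 = 48.8°, f₁ = (1 − cos θ₁)/2 = 0.170.
θ₂ = 360° × 19/29.530 = 231.6°, f₂ = (1 − cos θ₂)/2 = 0.810.
Change = f₂ − f₁ = +0.640 → +64 percentage points.

+64 percentage points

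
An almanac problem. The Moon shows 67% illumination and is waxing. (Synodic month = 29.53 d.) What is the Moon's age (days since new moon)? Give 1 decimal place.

9.0 days

From f = (1 − cos θ)/2: cos θ = 1 − 2×0.67 = -0.340; arccos → 109.9°.
The Moon is waxing (0°–180°), so θ = 109.9° directly.
That fraction of the synodic month is 109.9/360 × 29.53 d ≈ 9.01 d.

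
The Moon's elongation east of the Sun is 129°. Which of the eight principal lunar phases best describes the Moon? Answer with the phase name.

129° lies in the waxing gibbous sector of the 8-phase cycle.

waxing gibbous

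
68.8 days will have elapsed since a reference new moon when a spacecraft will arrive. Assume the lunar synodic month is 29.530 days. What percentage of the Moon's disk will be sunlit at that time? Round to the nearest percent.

74%

68.8 d spans 2 complete synodic months (2 × 29.530 = 59.06 d) plus 9.74 d.
The Moon has covered 9.74/29.530 of its cycle, so θ ≈ 360° × 9.74/29.530 = 118.7°.
Illuminated fraction = (1 − cos 118.7°)/2 = (1 − (-0.481))/2 ≈ 0.740, so 74%.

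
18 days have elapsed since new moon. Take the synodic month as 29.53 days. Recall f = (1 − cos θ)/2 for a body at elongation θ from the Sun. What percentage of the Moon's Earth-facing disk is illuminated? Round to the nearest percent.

The Moon has covered 18/29.53 of its cycle, so θ ≈ 360° × 18/29.53 = 219.4°.
Illuminated fraction = (1 − cos 219.4°)/2 = (1 − (-0.772))/2 ≈ 0.886, so 89%.

89%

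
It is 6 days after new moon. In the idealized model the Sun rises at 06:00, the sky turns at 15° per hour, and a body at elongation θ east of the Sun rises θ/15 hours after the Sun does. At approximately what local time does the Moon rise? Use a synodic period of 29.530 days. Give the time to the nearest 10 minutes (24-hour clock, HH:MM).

10:50

The Moon has covered 6/29.530 of its cycle, so θ ≈ 360° × 6/29.530 = 73.1°.
The Moon trails the Sun by θ/15 = 73.1/15 ≈ 4.88 hours.
06:00 + 4.876 h ≈ 10:53 → 10:50 to the nearest ten minutes.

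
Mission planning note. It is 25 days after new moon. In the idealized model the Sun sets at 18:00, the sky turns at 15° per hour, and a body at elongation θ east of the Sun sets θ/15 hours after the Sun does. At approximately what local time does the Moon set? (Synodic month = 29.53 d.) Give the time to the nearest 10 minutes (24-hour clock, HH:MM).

The Moon has covered 25/29.53 of its cycle, so θ ≈ 360° × 25/29.53 = 304.8°.
At 15° of sky rotation per hour, 304.8° corresponds to a 20.32 h lag.
18:00 + 20.318 h ≈ 14:19 → 14:20 to the nearest ten minutes.

14:20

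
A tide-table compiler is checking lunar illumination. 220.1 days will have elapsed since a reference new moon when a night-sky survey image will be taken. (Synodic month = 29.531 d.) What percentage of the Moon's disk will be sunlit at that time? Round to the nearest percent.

98%

220.1 d spans 7 complete synodic months (7 × 29.531 = 206.72 d) plus 13.38 d.
Phase angle: θ = 360°·(13.38 d)/(29.531 d) = 163.1°.
With cos θ = (-0.957), the lit fraction is (1 − (-0.957))/2 ≈ 0.979, so 98%.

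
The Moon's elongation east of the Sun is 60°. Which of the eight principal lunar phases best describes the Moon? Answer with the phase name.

waxing crescent

The waxing crescent sector spans roughly 22°–68°; 60° falls inside it.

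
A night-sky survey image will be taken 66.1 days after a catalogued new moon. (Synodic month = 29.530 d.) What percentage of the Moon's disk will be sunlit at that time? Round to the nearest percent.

Reduce mod P: 66.1 − 2×29.530 = 7.04 d into the current lunation.
The Moon has covered 7.04/29.530 of its cycle, so θ ≈ 360° × 7.04/29.530 = 85.8°.
cos 85.8° = 0.073, so f = (1 − 0.073)/2 = 0.464, so 46%.

46%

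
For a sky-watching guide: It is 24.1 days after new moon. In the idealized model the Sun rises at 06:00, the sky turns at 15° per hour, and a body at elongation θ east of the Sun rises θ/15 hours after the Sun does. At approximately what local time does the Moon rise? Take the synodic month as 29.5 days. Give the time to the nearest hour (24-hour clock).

The Moon has covered 24.1/29.5 of its cycle, so θ ≈ 360° × 24.1/29.5 = 294.1°.
At 15° of sky rotation per hour, 294.1° corresponds to a 19.61 h lag.
06:00 + 19.61 h ≈ 01:36 → 02:00 to the nearest hour.

02:00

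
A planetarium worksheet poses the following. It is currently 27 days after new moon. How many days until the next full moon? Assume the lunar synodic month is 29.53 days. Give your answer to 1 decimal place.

Full moon is 0.5 of the way through the cycle: age 0.5 × 29.53 = 14.765 d.
This lunation's full moon (14.765 d) has passed, so add one period: 44.295 − 27 = 17.295 days.

17.3 days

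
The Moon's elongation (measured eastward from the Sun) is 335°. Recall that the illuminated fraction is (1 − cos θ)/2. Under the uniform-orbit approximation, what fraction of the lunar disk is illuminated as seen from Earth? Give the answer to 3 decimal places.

Half-versine of 335°: (1 − 0.906)/2 = 0.047.

0.047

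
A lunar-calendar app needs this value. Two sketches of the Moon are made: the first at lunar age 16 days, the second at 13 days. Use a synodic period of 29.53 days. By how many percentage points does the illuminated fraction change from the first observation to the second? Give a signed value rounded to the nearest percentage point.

-2 pp

θ₁ = 360° × 16/29.53 = 195.1°, f₁ = (1 − cos θ₁)/2 = 0.983.
θ₂ = 360° × 13/29.53 = 158.5°, f₂ = (1 − cos θ₂)/2 = 0.965.
Change = f₂ − f₁ = -0.018 → -2 percentage points.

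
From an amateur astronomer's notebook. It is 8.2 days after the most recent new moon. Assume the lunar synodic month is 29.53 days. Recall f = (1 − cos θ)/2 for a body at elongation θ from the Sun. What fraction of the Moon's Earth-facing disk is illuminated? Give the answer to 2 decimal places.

Elongation θ = 360° × 8.2/29.53 ≈ 100.0°.
With cos θ = (-0.173), the lit fraction is (1 − (-0.173))/2 ≈ 0.587.

0.59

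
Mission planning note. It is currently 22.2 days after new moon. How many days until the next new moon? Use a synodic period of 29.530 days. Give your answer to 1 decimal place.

One full lunation from the last new moon is 29.530 d; remaining = 29.530 − 22.2 = 7.330 d.

7.3 days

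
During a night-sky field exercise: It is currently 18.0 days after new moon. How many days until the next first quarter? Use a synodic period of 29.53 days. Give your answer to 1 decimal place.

18.9 days

First quarter occurs at elongation 90°, i.e. at age 29.53 × 90/360 = 7.383 d.
Already past this cycle's first quarter; the next is at 7.383 + 29.53 = 36.913 d, so 36.913 − 18.0 = 18.913 days.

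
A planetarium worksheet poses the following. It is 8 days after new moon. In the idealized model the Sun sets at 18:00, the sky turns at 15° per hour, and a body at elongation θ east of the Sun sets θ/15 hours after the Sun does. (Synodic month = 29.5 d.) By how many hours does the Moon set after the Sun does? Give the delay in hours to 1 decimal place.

6.5 h

The Moon has covered 8/29.5 of its cycle, so θ ≈ 360° × 8/29.5 = 97.6°.
Delay after the Sun = 97.6° / (15°/h) ≈ 6.51 h.
So the Moon sets 6.51 h after the Sun.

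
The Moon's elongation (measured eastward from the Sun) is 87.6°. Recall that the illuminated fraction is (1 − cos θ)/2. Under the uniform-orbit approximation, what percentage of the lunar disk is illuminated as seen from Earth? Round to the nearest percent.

48%

Half-versine of 87.6°: (1 − 0.042)/2 = 0.479, i.e. 48%.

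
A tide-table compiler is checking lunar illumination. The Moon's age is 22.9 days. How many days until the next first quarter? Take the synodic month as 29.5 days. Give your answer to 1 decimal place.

First quarter is 0.25 of the way through the cycle: age 0.25 × 29.5 = 7.375 d.
Already past this cycle's first quarter; the next is at 7.375 + 29.5 = 36.875 d, so 36.875 − 22.9 = 13.975 days.

14.0 days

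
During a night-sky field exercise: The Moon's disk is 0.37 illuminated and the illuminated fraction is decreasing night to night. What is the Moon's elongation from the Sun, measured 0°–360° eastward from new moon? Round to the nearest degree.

285°

Invert f = (1 − cos θ)/2 to get cos θ = 1 − 2(0.37) = 0.260, hence θ₀ = arccos 0.260 = 74.9°.
Waning ⇒ past full, so θ = 360° − 74.9° = 285.1°.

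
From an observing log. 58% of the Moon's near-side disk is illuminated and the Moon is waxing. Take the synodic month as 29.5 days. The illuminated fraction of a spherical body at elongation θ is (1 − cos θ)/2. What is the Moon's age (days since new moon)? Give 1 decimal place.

Invert f = (1 − cos θ)/2 to get cos θ = 1 − 2(0.58) = -0.160, hence θ₀ = arccos -0.160 = 99.2°.
Before full moon the principal value applies: θ = 99.2°.
Age = 29.5 × 99.2°/360° ≈ 8.13 days.

8.1 days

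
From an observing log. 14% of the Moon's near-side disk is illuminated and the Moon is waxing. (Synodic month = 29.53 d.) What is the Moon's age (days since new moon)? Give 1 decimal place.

3.6 days

Invert f = (1 − cos θ)/2 to get cos θ = 1 − 2(0.14) = 0.720, hence θ₀ = arccos 0.720 = 43.9°.
Waxing ⇒ before full, so θ = 43.9°.
Age = 29.53 × 43.9°/360° ≈ 3.60 days.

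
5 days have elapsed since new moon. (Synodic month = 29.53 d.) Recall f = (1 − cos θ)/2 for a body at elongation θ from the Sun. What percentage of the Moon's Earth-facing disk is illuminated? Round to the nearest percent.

The Moon has covered 5/29.53 of its cycle, so θ ≈ 360° × 5/29.53 = 61.0°.
Illuminated fraction = (1 − cos 61.0°)/2 = (1 − 0.485)/2 ≈ 0.257, so 26%.

26%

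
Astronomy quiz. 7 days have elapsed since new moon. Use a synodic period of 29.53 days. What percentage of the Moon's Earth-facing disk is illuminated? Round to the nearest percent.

Phase angle: θ = 360°·(7 d)/(29.53 d) = 85.3°.
cos 85.3° = 0.081, so f = (1 − 0.081)/2 = 0.459, so 46%.

46%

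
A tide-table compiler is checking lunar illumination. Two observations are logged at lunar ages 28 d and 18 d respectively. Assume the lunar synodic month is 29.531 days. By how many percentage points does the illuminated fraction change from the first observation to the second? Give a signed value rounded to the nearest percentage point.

+86 pp

First observation: θ = 360°·28/29.531 = 341.3°, so f = 0.026.
Second observation: θ = 219.4°, f = 0.886.
Δf = 0.886 − 0.026 = +0.860, i.e. +86 pp.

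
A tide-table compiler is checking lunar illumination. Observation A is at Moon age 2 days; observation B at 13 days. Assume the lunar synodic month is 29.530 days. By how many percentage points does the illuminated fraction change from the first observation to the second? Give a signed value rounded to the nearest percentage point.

+92 pp

θ₁ = 360° × 2/29.530 = 24.4°, f₁ = (1 − cos θ₁)/2 = 0.045.
θ₂ = 360° × 13/29.530 = 158.5°, f₂ = (1 − cos θ₂)/2 = 0.965.
Change = f₂ − f₁ = +0.921 → +92 percentage points.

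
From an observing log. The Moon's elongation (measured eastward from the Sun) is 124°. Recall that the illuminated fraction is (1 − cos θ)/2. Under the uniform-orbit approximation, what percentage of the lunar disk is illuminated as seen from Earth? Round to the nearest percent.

cos 124° = (-0.559), so f = (1 − (-0.559))/2 = 0.780, i.e. 78%.

78%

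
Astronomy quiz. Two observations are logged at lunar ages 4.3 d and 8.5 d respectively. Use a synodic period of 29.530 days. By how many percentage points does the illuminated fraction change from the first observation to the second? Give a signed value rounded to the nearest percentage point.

First observation: θ = 360°·4.3/29.530 = 52.4°, so f = 0.195.
Second observation: θ = 103.6°, f = 0.618.
Δf = 0.618 − 0.195 = +0.423, i.e. +42 pp.

+42 pp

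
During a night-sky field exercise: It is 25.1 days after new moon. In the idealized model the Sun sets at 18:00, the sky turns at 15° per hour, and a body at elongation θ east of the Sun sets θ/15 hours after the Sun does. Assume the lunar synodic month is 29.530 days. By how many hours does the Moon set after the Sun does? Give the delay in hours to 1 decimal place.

Elongation θ = 360° × 25.1/29.530 ≈ 306.0°.
At 15° of sky rotation per hour, 306.0° corresponds to a 20.40 h lag.
So the Moon sets 20.40 h after the Sun.

20.4 h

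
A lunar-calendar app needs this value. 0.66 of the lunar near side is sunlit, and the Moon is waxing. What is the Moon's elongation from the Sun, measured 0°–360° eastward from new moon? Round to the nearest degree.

Invert f = (1 − cos θ)/2 to get cos θ = 1 − 2(0.66) = -0.320, hence θ₀ = arccos -0.320 = 108.7°.
The Moon is waxing (0°–180°), so θ = 108.7° directly.

109°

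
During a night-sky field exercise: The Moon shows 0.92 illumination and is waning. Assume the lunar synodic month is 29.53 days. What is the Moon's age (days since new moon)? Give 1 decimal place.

17.5 days

From f = (1 − cos θ)/2: cos θ = 1 − 2×0.92 = -0.840; arccos → 147.1°.
A waning Moon lies in 180°–360°, so θ = 360° − 147.1° = 212.9°.
Age = 29.53 × 212.9°/360° ≈ 17.46 days.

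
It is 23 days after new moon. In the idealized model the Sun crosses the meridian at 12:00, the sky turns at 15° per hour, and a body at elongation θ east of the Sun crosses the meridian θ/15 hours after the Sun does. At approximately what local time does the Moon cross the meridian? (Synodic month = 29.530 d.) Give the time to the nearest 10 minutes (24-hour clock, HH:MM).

The Moon has covered 23/29.530 of its cycle, so θ ≈ 360° × 23/29.530 = 280.4°.
At 15° of sky rotation per hour, 280.4° corresponds to a 18.69 h lag.
12:00 + 18.693 h ≈ 06:42 → 06:40 to the nearest ten minutes.

06:40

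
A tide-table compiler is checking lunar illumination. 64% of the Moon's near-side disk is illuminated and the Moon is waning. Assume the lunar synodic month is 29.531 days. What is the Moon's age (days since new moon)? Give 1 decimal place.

From f = (1 − cos θ)/2: cos θ = 1 − 2×0.64 = -0.280; arccos → 106.3°.
Waning ⇒ past full, so θ = 360° − 106.3° = 253.7°.
At 360°/29.531 d per day, 253.7° corresponds to 20.81 days.

20.8 days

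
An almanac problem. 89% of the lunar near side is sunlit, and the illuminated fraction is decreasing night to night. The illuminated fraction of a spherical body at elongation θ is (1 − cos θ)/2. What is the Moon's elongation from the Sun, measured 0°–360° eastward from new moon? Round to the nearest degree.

219°

cos θ = 1 − 2f = -0.780, giving a principal value of 141.3°.
A waning Moon lies in 180°–360°, so θ = 360° − 141.3° = 218.7°.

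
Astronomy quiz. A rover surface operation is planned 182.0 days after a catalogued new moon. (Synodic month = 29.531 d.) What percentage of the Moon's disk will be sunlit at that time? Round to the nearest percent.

24%

Reduce mod P: 182.0 − 6×29.531 = 4.81 d into the current lunation.
Elongation θ = 360° × 4.81/29.531 ≈ 58.7°.
Illuminated fraction = (1 − cos 58.7°)/2 = (1 − 0.520)/2 ≈ 0.240, so 24%.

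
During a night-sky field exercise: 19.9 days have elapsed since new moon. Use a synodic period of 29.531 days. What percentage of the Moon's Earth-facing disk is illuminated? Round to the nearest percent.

73%

Phase angle: θ = 360°·(19.9 d)/(29.531 d) = 242.6°.
Illuminated fraction = (1 − cos 242.6°)/2 = (1 − (-0.460))/2 ≈ 0.730, so 73%.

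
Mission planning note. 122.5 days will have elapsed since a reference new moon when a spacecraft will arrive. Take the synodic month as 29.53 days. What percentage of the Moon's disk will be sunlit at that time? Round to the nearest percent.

20%

122.5/29.53 = 4.148 lunations, so 4 complete cycles and 4.38 d into the next.
Phase angle: θ = 360°·(4.38 d)/(29.53 d) = 53.4°.
With cos θ = 0.596, the lit fraction is (1 − 0.596)/2 ≈ 0.202, so 20%.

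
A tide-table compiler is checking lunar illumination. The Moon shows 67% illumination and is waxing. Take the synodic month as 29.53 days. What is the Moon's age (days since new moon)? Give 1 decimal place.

9.0 days

From f = (1 − cos θ)/2: cos θ = 1 − 2×0.67 = -0.340; arccos → 109.9°.
Before full moon the principal value applies: θ = 109.9°.
At 360°/29.53 d per day, 109.9° corresponds to 9.01 days.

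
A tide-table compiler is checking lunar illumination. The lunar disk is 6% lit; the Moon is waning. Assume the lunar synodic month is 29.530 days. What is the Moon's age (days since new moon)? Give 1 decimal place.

27.2 days

From f = (1 − cos θ)/2: cos θ = 1 − 2×0.06 = 0.880; arccos → 28.4°.
Since the Moon is past full (waning), take the reflex angle: θ = 360° − 28.4° = 331.6°.
At 360°/29.530 d per day, 331.6° corresponds to 27.20 days.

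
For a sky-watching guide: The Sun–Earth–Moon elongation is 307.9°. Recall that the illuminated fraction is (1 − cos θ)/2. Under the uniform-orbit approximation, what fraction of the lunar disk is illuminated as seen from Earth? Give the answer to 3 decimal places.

0.193

cos 307.9° = 0.614, so f = (1 − 0.614)/2 = 0.193.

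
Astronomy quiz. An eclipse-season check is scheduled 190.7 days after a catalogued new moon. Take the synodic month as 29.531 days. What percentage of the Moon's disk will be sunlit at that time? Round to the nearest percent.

98%

Reduce mod P: 190.7 − 6×29.531 = 13.51 d into the current lunation.
The Moon has covered 13.51/29.531 of its cycle, so θ ≈ 360° × 13.51/29.531 = 164.7°.
Illuminated fraction = (1 − cos 164.7°)/2 = (1 − (-0.965))/2 ≈ 0.982, so 98%.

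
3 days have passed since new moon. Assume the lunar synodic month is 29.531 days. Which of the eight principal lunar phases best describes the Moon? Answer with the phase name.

At 3/29.531 of the cycle, θ ≈ 37° — the waxing crescent range.

waxing crescent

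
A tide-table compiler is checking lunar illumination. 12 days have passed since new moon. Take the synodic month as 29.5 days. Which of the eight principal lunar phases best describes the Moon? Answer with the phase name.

waxing gibbous

At 12/29.5 of the cycle, θ ≈ 146° — the waxing gibbous range.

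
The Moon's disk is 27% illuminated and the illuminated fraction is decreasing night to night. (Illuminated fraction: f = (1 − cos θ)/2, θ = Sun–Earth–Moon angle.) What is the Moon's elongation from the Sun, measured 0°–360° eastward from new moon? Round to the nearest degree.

297°

From f = (1 − cos θ)/2: cos θ = 1 − 2×0.27 = 0.460; arccos → 62.6°.
Waning ⇒ past full, so θ = 360° − 62.6° = 297.4°.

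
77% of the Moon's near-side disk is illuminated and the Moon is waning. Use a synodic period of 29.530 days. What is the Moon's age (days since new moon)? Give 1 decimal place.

19.5 days

cos θ = 1 − 2f = -0.540, giving a principal value of 122.7°.
Since the Moon is past full (waning), take the reflex angle: θ = 360° − 122.7° = 237.3°.
Age = 29.530 × 237.3°/360° ≈ 19.47 days.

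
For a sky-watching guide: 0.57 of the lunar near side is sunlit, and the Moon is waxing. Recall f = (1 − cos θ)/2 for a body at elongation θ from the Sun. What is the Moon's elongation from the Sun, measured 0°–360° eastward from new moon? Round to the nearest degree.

Invert f = (1 − cos θ)/2 to get cos θ = 1 − 2(0.57) = -0.140, hence θ₀ = arccos -0.140 = 98.0°.
Waxing ⇒ before full, so θ = 98.0°.

98°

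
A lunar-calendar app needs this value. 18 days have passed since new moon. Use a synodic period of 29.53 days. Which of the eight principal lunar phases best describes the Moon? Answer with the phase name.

θ ≈ 360° × 18/29.53 = 219°, which falls in the waning gibbous sector.

waning gibbous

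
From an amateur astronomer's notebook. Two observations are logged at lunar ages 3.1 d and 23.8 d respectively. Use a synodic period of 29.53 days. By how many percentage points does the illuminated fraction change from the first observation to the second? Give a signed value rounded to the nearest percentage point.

First observation: θ = 360°·3.1/29.53 = 37.8°, so f = 0.105.
Second observation: θ = 290.1°, f = 0.328.
Δf = 0.328 − 0.105 = +0.223, i.e. +22 pp.

+22 pp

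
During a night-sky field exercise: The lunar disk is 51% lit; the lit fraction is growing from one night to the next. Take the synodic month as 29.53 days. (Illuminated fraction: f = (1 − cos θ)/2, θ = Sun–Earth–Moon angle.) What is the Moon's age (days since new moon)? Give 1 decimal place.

cos θ = 1 − 2f = -0.020, giving a principal value of 91.1°.
Before full moon the principal value applies: θ = 91.1°.
At 360°/29.53 d per day, 91.1° corresponds to 7.48 days.

7.5 days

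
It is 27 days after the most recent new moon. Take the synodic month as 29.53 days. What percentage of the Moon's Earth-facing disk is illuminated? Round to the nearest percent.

7%

The Moon has covered 27/29.53 of its cycle, so θ ≈ 360° × 27/29.53 = 329.2°.
cos 329.2° = 0.859, so f = (1 − 0.859)/2 = 0.071, so 7%.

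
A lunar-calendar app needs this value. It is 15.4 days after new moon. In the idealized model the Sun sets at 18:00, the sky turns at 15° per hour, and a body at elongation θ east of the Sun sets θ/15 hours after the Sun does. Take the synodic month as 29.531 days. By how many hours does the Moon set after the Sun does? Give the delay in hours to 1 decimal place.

12.5 h

The Moon has covered 15.4/29.531 of its cycle, so θ ≈ 360° × 15.4/29.531 = 187.7°.
The Moon trails the Sun by θ/15 = 187.7/15 ≈ 12.52 hours.
So the Moon sets 12.52 h after the Sun.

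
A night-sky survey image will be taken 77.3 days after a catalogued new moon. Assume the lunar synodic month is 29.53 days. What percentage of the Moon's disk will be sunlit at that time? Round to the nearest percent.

77.3 d spans 2 complete synodic months (2 × 29.53 = 59.06 d) plus 18.24 d.
Elongation θ = 360° × 18.24/29.53 ≈ 222.4°.
cos 222.4° = (-0.739), so f = (1 − (-0.739))/2 = 0.869, so 87%.

87%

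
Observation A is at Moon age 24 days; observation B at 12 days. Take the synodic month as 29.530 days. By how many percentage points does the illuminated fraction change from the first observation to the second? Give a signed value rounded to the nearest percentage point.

First observation: θ = 360°·24/29.530 = 292.6°, so f = 0.308.
Second observation: θ = 146.3°, f = 0.916.
Δf = 0.916 − 0.308 = +0.608, i.e. +61 pp.

+61 pp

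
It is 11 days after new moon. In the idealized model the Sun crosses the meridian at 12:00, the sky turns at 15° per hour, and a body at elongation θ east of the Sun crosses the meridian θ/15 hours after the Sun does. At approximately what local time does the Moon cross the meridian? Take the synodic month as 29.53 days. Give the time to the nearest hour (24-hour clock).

21:00

Phase angle: θ = 360°·(11 d)/(29.53 d) = 134.1°.
Delay after the Sun = 134.1° / (15°/h) ≈ 8.94 h.
12:00 + 8.94 h ≈ 20:56 → 21:00 to the nearest hour.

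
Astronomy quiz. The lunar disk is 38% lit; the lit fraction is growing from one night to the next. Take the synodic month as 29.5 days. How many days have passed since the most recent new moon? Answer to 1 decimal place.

From f = (1 − cos θ)/2: cos θ = 1 − 2×0.38 = 0.240; arccos → 76.1°.
The Moon is waxing (0°–180°), so θ = 76.1° directly.
Age = 29.5 × 76.1°/360° ≈ 6.24 days.

6.2 days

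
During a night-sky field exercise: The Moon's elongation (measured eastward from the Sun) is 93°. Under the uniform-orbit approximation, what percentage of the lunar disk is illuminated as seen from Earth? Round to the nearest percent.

53%

Half-versine of 93°: (1 − (-0.052))/2 = 0.526, i.e. 53%.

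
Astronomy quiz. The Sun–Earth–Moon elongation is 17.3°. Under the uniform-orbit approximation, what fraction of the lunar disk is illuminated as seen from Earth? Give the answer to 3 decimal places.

cos 17.3° = 0.955, so f = (1 − 0.955)/2 = 0.023.

0.023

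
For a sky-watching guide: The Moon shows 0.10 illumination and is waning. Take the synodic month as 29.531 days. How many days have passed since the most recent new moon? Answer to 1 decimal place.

26.5 days

Invert f = (1 − cos θ)/2 to get cos θ = 1 − 2(0.10) = 0.800, hence θ₀ = arccos 0.800 = 36.9°.
Waning ⇒ past full, so θ = 360° − 36.9° = 323.1°.
Age = 29.531 × 323.1°/360° ≈ 26.51 days.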